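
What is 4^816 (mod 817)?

600

4^1 ≡ 4 (mod 817)
4^2 ≡ 4^2 = 16 ≡ 16 (mod 817)
4^4 ≡ 16^2 = 256 ≡ 256 (mod 817)
4^8 ≡ 256^2 = 65536 ≡ 176 (mod 817)
4^16 ≡ 176^2 = 30976 ≡ 747 (mod 817)
4^32 ≡ 747^2 = 558009 ≡ 815 (mod 817)
4^64 ≡ 815^2 = 664225 ≡ 4 (mod 817)
4^128 ≡ 4^2 = 16 ≡ 16 (mod 817)
4^256 ≡ 16^2 = 256 ≡ 256 (mod 817)
4^512 ≡ 256^2 = 65536 ≡ 176 (mod 817)
816 = 512 + 256 + 32 + 16 in binary powers of 2.
So 4^816 ≡ 176 · 256 · 815 · 747 ≡ 600 (mod 817).
Since 600 ≠ 1, base 4 is a Fermat witness: 817 is composite.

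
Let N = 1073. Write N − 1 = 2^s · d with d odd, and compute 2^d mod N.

1073 − 1 = 1072 = 2^4 · 67, so d = 67.
2^1 ≡ 2 (mod 1073)
2^2 ≡ 2^2 = 4 ≡ 4 (mod 1073)
2^4 ≡ 4^2 = 16 ≡ 16 (mod 1073)
2^8 ≡ 16^2 = 256 ≡ 256 (mod 1073)
2^16 ≡ 256^2 = 65536 ≡ 83 (mod 1073)
2^32 ≡ 83^2 = 6889 ≡ 451 (mod 1073)
2^64 ≡ 451^2 = 203401 ≡ 604 (mod 1073)
67 = 64 + 2 + 1 in binary powers of 2.
So 2^67 ≡ 604 · 4 · 2 ≡ 540 (mod 1073).
Squaring chain: 540 → 817 → 83 → 451; never reaches −1, so base 2 is a Miller–Rabin witness that 1073 is composite.

540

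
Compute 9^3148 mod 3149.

2493

9^1 ≡ 9 (mod 3149)
9^2 ≡ 9^2 = 81 ≡ 81 (mod 3149)
9^4 ≡ 81^2 = 6561 ≡ 263 (mod 3149)
9^8 ≡ 263^2 = 69169 ≡ 3040 (mod 3149)
9^16 ≡ 3040^2 = 9241600 ≡ 2434 (mod 3149)
9^32 ≡ 2434^2 = 5924356 ≡ 1087 (mod 3149)
9^64 ≡ 1087^2 = 1181569 ≡ 694 (mod 3149)
9^128 ≡ 694^2 = 481636 ≡ 2988 (mod 3149)
9^256 ≡ 2988^2 = 8928144 ≡ 729 (mod 3149)
9^512 ≡ 729^2 = 531441 ≡ 2409 (mod 3149)
9^1024 ≡ 2409^2 = 5803281 ≡ 2823 (mod 3149)
9^2048 ≡ 2823^2 = 7969329 ≡ 2359 (mod 3149)
3148 = 2048 + 1024 + 64 + 8 + 4 in binary powers of 2.
So 9^3148 ≡ 2359 · 2823 · 694 · 3040 · 263 ≡ 2493 (mod 3149).
Since 2493 ≠ 1, base 9 is a Fermat witness: 3149 is composite.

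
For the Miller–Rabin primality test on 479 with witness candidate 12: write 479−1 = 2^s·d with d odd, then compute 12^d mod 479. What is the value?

479 − 1 = 478 = 2^1 · 239, so d = 239.
12^1 ≡ 12 (mod 479)
12^2 ≡ 12^2 = 144 ≡ 144 (mod 479)
12^4 ≡ 144^2 = 20736 ≡ 139 (mod 479)
12^8 ≡ 139^2 = 19321 ≡ 161 (mod 479)
12^16 ≡ 161^2 = 25921 ≡ 55 (mod 479)
12^32 ≡ 55^2 = 3025 ≡ 151 (mod 479)
12^64 ≡ 151^2 = 22801 ≡ 288 (mod 479)
12^128 ≡ 288^2 = 82944 ≡ 77 (mod 479)
239 = 128 + 64 + 32 + 8 + 4 + 2 + 1 in binary powers of 2.
So 12^239 ≡ 77 · 288 · 151 · 161 · 139 · 144 · 12 ≡ 1 (mod 479).
Since 12^d ≡ 1 (mod 479), base 12 does not prove 479 composite.

1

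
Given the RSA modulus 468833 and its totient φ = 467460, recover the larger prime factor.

φ(n) = (p−1)(q−1) = n − (p+q) + 1, so p + q = 468833 − 467460 + 1 = 1374.
p and q are the roots of t² − 1374t + 468833 = 0.
Discriminant: 1374² − 4·468833 = 1887876 − 1875332 = 12544; √12544 = 112.
q = (1374 − 112)/2 = 631, p = (1374 + 112)/2 = 743.
Check: 631 · 743 = 468833.

743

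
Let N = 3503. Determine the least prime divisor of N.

31

3503 is odd.
Digit sum 11, not divisible by 3.
Ends in 3: not divisible by 5.
7: 3503 = 7·500 + 3
11: 3503 = 11·318 + 5
13: 3503 = 13·269 + 6
17: 3503 = 17·206 + 1
19: 3503 = 19·184 + 7
23: 3503 = 23·152 + 7
29: 3503 = 29·120 + 23
31: 3503 = 31·113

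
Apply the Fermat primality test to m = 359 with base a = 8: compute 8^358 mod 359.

8^1 ≡ 8 (mod 359)
8^2 ≡ 8^2 = 64 ≡ 64 (mod 359)
8^4 ≡ 64^2 = 4096 ≡ 147 (mod 359)
8^8 ≡ 147^2 = 21609 ≡ 69 (mod 359)
8^16 ≡ 69^2 = 4761 ≡ 94 (mod 359)
8^32 ≡ 94^2 = 8836 ≡ 220 (mod 359)
8^64 ≡ 220^2 = 48400 ≡ 294 (mod 359)
8^128 ≡ 294^2 = 86436 ≡ 276 (mod 359)
8^256 ≡ 276^2 = 76176 ≡ 68 (mod 359)
358 = 256 + 64 + 32 + 4 + 2 in binary powers of 2.
So 8^358 ≡ 68 · 294 · 220 · 147 · 64 ≡ 1 (mod 359).
Since the result is 1, base 8 gives no evidence that 359 is composite.

1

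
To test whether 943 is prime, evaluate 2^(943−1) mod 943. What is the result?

2^1 ≡ 2 (mod 943)
2^2 ≡ 2^2 = 4 ≡ 4 (mod 943)
2^4 ≡ 4^2 = 16 ≡ 16 (mod 943)
2^8 ≡ 16^2 = 256 ≡ 256 (mod 943)
2^16 ≡ 256^2 = 65536 ≡ 469 (mod 943)
2^32 ≡ 469^2 = 219961 ≡ 242 (mod 943)
2^64 ≡ 242^2 = 58564 ≡ 98 (mod 943)
2^128 ≡ 98^2 = 9604 ≡ 174 (mod 943)
2^256 ≡ 174^2 = 30276 ≡ 100 (mod 943)
2^512 ≡ 100^2 = 10000 ≡ 570 (mod 943)
942 = 512 + 256 + 128 + 32 + 8 + 4 + 2 in binary powers of 2.
So 2^942 ≡ 570 · 100 · 174 · 242 · 256 · 16 · 4 ≡ 496 (mod 943).
Since 496 ≠ 1, base 2 is a Fermat witness: 943 is composite.

496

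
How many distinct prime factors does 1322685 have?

6

1322685 = 3^2 · 146965
146965 = 5 · 29393
29393 = 7 · 4199
4199 = 13 · 323
323 = 17 · 19
1322685 = 3^2 · 5 · 7 · 13 · 17 · 19, which has 6 distinct prime factors.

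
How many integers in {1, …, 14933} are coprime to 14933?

Factor: 14933 = 109 · 137.
φ(14933) = (109−1) · (137−1) = 108 · 136 = 14688.

14688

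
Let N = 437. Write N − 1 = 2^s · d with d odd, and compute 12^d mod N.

278

437 − 1 = 436 = 2^2 · 109, so d = 109.
12^1 ≡ 12 (mod 437)
12^2 ≡ 12^2 = 144 ≡ 144 (mod 437)
12^4 ≡ 144^2 = 20736 ≡ 197 (mod 437)
12^8 ≡ 197^2 = 38809 ≡ 353 (mod 437)
12^16 ≡ 353^2 = 124609 ≡ 64 (mod 437)
12^32 ≡ 64^2 = 4096 ≡ 163 (mod 437)
12^64 ≡ 163^2 = 26569 ≡ 349 (mod 437)
109 = 64 + 32 + 8 + 4 + 1 in binary powers of 2.
So 12^109 ≡ 349 · 163 · 353 · 197 · 12 ≡ 278 (mod 437).
Squaring chain: 278 → 372; never reaches −1, so base 12 is a Miller–Rabin witness that 437 is composite.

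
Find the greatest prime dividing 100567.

79

100567 = 19 · 5293
5293 = 67 · 79
79 is prime.
So 100567 = 19 · 67 · 79; the largest prime factor is 79.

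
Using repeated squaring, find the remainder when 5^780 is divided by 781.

5^1 ≡ 5 (mod 781)
5^2 ≡ 5^2 = 25 ≡ 25 (mod 781)
5^4 ≡ 25^2 = 625 ≡ 625 (mod 781)
5^8 ≡ 625^2 = 390625 ≡ 125 (mod 781)
5^16 ≡ 125^2 = 15625 ≡ 5 (mod 781)
5^32 ≡ 5^2 = 25 ≡ 25 (mod 781)
5^64 ≡ 25^2 = 625 ≡ 625 (mod 781)
5^128 ≡ 625^2 = 390625 ≡ 125 (mod 781)
5^256 ≡ 125^2 = 15625 ≡ 5 (mod 781)
5^512 ≡ 5^2 = 25 ≡ 25 (mod 781)
780 = 512 + 256 + 8 + 4 in binary powers of 2.
So 5^780 ≡ 25 · 5 · 125 · 625 ≡ 1 (mod 781).
Since the result is 1, base 5 gives no evidence that 781 is composite.

1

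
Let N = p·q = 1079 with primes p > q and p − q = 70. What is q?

Since p = q + 70, we have 1079 = q(q + 70), so q² + 70q − 1079 = 0.
Discriminant: 70² + 4·1079 = 4900 + 4316 = 9216; √9216 = 96.
q = (−70 + 96)/2 = 13, and p = q + 70 = 83.
Check: 13 · 83 = 1079.

13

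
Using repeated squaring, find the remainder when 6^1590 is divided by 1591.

517

6^1 ≡ 6 (mod 1591)
6^2 ≡ 6^2 = 36 ≡ 36 (mod 1591)
6^4 ≡ 36^2 = 1296 ≡ 1296 (mod 1591)
6^8 ≡ 1296^2 = 1679616 ≡ 1111 (mod 1591)
6^16 ≡ 1111^2 = 1234321 ≡ 1296 (mod 1591)
6^32 ≡ 1296^2 = 1679616 ≡ 1111 (mod 1591)
6^64 ≡ 1111^2 = 1234321 ≡ 1296 (mod 1591)
6^128 ≡ 1296^2 = 1679616 ≡ 1111 (mod 1591)
6^256 ≡ 1111^2 = 1234321 ≡ 1296 (mod 1591)
6^512 ≡ 1296^2 = 1679616 ≡ 1111 (mod 1591)
6^1024 ≡ 1111^2 = 1234321 ≡ 1296 (mod 1591)
1590 = 1024 + 512 + 32 + 16 + 4 + 2 in binary powers of 2.
So 6^1590 ≡ 1296 · 1111 · 1111 · 1296 · 1296 · 36 ≡ 517 (mod 1591).
Since 517 ≠ 1, base 6 is a Fermat witness: 1591 is composite.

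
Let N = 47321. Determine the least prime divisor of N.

79

47321 is odd.
Digit sum 17, not divisible by 3.
Ends in 1: not divisible by 5.
7: 47321 = 7·6760 + 1
11: 47321 = 11·4301 + 10
13: 47321 = 13·3640 + 1
17: 47321 = 17·2783 + 10
19: 47321 = 19·2490 + 11
23: 47321 = 23·2057 + 10
29: 47321 = 29·1631 + 22
31: 47321 = 31·1526 + 15
37: 47321 = 37·1278 + 35
41: 47321 = 41·1154 + 7
43: 47321 = 43·1100 + 21
47: 47321 = 47·1006 + 39
53: 47321 = 53·892 + 45
59: 47321 = 59·802 + 3
61: 47321 = 61·775 + 46
67: 47321 = 67·706 + 19
71: 47321 = 71·666 + 35
73: 47321 = 73·648 + 17
79: 47321 = 79·599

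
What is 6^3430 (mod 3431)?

1955

6^1 ≡ 6 (mod 3431)
6^2 ≡ 6^2 = 36 ≡ 36 (mod 3431)
6^4 ≡ 36^2 = 1296 ≡ 1296 (mod 3431)
6^8 ≡ 1296^2 = 1679616 ≡ 1857 (mod 3431)
6^16 ≡ 1857^2 = 3448449 ≡ 294 (mod 3431)
6^32 ≡ 294^2 = 86436 ≡ 661 (mod 3431)
6^64 ≡ 661^2 = 436921 ≡ 1184 (mod 3431)
6^128 ≡ 1184^2 = 1401856 ≡ 2008 (mod 3431)
6^256 ≡ 2008^2 = 4032064 ≡ 639 (mod 3431)
6^512 ≡ 639^2 = 408321 ≡ 32 (mod 3431)
6^1024 ≡ 32^2 = 1024 ≡ 1024 (mod 3431)
6^2048 ≡ 1024^2 = 1048576 ≡ 2121 (mod 3431)
3430 = 2048 + 1024 + 256 + 64 + 32 + 4 + 2 in binary powers of 2.
So 6^3430 ≡ 2121 · 1024 · 639 · 1184 · 661 · 1296 · 36 ≡ 1955 (mod 3431).
Since 1955 ≠ 1, base 6 is a Fermat witness: 3431 is composite.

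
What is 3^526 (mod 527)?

3^1 ≡ 3 (mod 527)
3^2 ≡ 3^2 = 9 ≡ 9 (mod 527)
3^4 ≡ 9^2 = 81 ≡ 81 (mod 527)
3^8 ≡ 81^2 = 6561 ≡ 237 (mod 527)
3^16 ≡ 237^2 = 56169 ≡ 307 (mod 527)
3^32 ≡ 307^2 = 94249 ≡ 443 (mod 527)
3^64 ≡ 443^2 = 196249 ≡ 205 (mod 527)
3^128 ≡ 205^2 = 42025 ≡ 392 (mod 527)
3^256 ≡ 392^2 = 153664 ≡ 307 (mod 527)
3^512 ≡ 307^2 = 94249 ≡ 443 (mod 527)
526 = 512 + 8 + 4 + 2 in binary powers of 2.
So 3^526 ≡ 443 · 237 · 81 · 9 ≡ 121 (mod 527).
Since 121 ≠ 1, base 3 is a Fermat witness: 527 is composite.

121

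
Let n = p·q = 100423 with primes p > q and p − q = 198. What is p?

Since p = q + 198, we have 100423 = q(q + 198), so q² + 198q − 100423 = 0.
Discriminant: 198² + 4·100423 = 39204 + 401692 = 440896; √440896 = 664.
q = (−198 + 664)/2 = 233, and p = q + 198 = 431.
Check: 233 · 431 = 100423.

431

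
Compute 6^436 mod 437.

118

6^1 ≡ 6 (mod 437)
6^2 ≡ 6^2 = 36 ≡ 36 (mod 437)
6^4 ≡ 36^2 = 1296 ≡ 422 (mod 437)
6^8 ≡ 422^2 = 178084 ≡ 225 (mod 437)
6^16 ≡ 225^2 = 50625 ≡ 370 (mod 437)
6^32 ≡ 370^2 = 136900 ≡ 119 (mod 437)
6^64 ≡ 119^2 = 14161 ≡ 177 (mod 437)
6^128 ≡ 177^2 = 31329 ≡ 302 (mod 437)
6^256 ≡ 302^2 = 91204 ≡ 308 (mod 437)
436 = 256 + 128 + 32 + 16 + 4 in binary powers of 2.
So 6^436 ≡ 308 · 302 · 119 · 370 · 422 ≡ 118 (mod 437).
Since 118 ≠ 1, base 6 is a Fermat witness: 437 is composite.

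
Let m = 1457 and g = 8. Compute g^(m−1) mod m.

8^1 ≡ 8 (mod 1457)
8^2 ≡ 8^2 = 64 ≡ 64 (mod 1457)
8^4 ≡ 64^2 = 4096 ≡ 1182 (mod 1457)
8^8 ≡ 1182^2 = 1397124 ≡ 1318 (mod 1457)
8^16 ≡ 1318^2 = 1737124 ≡ 380 (mod 1457)
8^32 ≡ 380^2 = 144400 ≡ 157 (mod 1457)
8^64 ≡ 157^2 = 24649 ≡ 1337 (mod 1457)
8^128 ≡ 1337^2 = 1787569 ≡ 1287 (mod 1457)
8^256 ≡ 1287^2 = 1656369 ≡ 1217 (mod 1457)
8^512 ≡ 1217^2 = 1481089 ≡ 777 (mod 1457)
8^1024 ≡ 777^2 = 603729 ≡ 531 (mod 1457)
1456 = 1024 + 256 + 128 + 32 + 16 in binary powers of 2.
So 8^1456 ≡ 531 · 1217 · 1287 · 157 · 380 ≡ 1093 (mod 1457).
Since 1093 ≠ 1, base 8 is a Fermat witness: 1457 is composite.

1093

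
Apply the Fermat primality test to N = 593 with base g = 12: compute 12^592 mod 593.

1

12^1 ≡ 12 (mod 593)
12^2 ≡ 12^2 = 144 ≡ 144 (mod 593)
12^4 ≡ 144^2 = 20736 ≡ 574 (mod 593)
12^8 ≡ 574^2 = 329476 ≡ 361 (mod 593)
12^16 ≡ 361^2 = 130321 ≡ 454 (mod 593)
12^32 ≡ 454^2 = 206116 ≡ 345 (mod 593)
12^64 ≡ 345^2 = 119025 ≡ 425 (mod 593)
12^128 ≡ 425^2 = 180625 ≡ 353 (mod 593)
12^256 ≡ 353^2 = 124609 ≡ 79 (mod 593)
12^512 ≡ 79^2 = 6241 ≡ 311 (mod 593)
592 = 512 + 64 + 16 in binary powers of 2.
So 12^592 ≡ 311 · 425 · 454 ≡ 1 (mod 593).
Since the result is 1, base 12 gives no evidence that 593 is composite.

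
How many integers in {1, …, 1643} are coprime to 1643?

Factor: 1643 = 31 · 53.
φ(1643) = (31−1) · (53−1) = 30 · 52 = 1560.

1560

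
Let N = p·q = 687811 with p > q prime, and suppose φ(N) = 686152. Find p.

863

φ(n) = (p−1)(q−1) = n − (p+q) + 1, so p + q = 687811 − 686152 + 1 = 1660.
p and q are the roots of t² − 1660t + 687811 = 0.
Discriminant: 1660² − 4·687811 = 2755600 − 2751244 = 4356; √4356 = 66.
q = (1660 − 66)/2 = 797, p = (1660 + 66)/2 = 863.
Check: 797 · 863 = 687811.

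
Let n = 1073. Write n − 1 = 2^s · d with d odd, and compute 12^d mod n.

1073 − 1 = 1072 = 2^4 · 67, so d = 67.
12^1 ≡ 12 (mod 1073)
12^2 ≡ 12^2 = 144 ≡ 144 (mod 1073)
12^4 ≡ 144^2 = 20736 ≡ 349 (mod 1073)
12^8 ≡ 349^2 = 121801 ≡ 552 (mod 1073)
12^16 ≡ 552^2 = 304704 ≡ 1045 (mod 1073)
12^32 ≡ 1045^2 = 1092025 ≡ 784 (mod 1073)
12^64 ≡ 784^2 = 614656 ≡ 900 (mod 1073)
67 = 64 + 2 + 1 in binary powers of 2.
So 12^67 ≡ 900 · 144 · 12 ≡ 423 (mod 1073).
Squaring chain: 423 → 811 → 1045 → 784; never reaches −1, so base 12 is a Miller–Rabin witness that 1073 is composite.

423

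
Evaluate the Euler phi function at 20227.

Factor: 20227 = 113 · 179.
φ(20227) = (113−1) · (179−1) = 112 · 178 = 19936.

19936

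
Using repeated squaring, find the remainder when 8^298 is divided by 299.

77

8^1 ≡ 8 (mod 299)
8^2 ≡ 8^2 = 64 ≡ 64 (mod 299)
8^4 ≡ 64^2 = 4096 ≡ 209 (mod 299)
8^8 ≡ 209^2 = 43681 ≡ 27 (mod 299)
8^16 ≡ 27^2 = 729 ≡ 131 (mod 299)
8^32 ≡ 131^2 = 17161 ≡ 118 (mod 299)
8^64 ≡ 118^2 = 13924 ≡ 170 (mod 299)
8^128 ≡ 170^2 = 28900 ≡ 196 (mod 299)
8^256 ≡ 196^2 = 38416 ≡ 144 (mod 299)
298 = 256 + 32 + 8 + 2 in binary powers of 2.
So 8^298 ≡ 144 · 118 · 27 · 64 ≡ 77 (mod 299).
Since 77 ≠ 1, base 8 is a Fermat witness: 299 is composite.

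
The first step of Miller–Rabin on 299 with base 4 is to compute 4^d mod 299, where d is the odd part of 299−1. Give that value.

299 − 1 = 298 = 2^1 · 149, so d = 149.
4^1 ≡ 4 (mod 299)
4^2 ≡ 4^2 = 16 ≡ 16 (mod 299)
4^4 ≡ 16^2 = 256 ≡ 256 (mod 299)
4^8 ≡ 256^2 = 65536 ≡ 55 (mod 299)
4^16 ≡ 55^2 = 3025 ≡ 35 (mod 299)
4^32 ≡ 35^2 = 1225 ≡ 29 (mod 299)
4^64 ≡ 29^2 = 841 ≡ 243 (mod 299)
4^128 ≡ 243^2 = 59049 ≡ 146 (mod 299)
149 = 128 + 16 + 4 + 1 in binary powers of 2.
So 4^149 ≡ 146 · 35 · 256 · 4 ≡ 140 (mod 299).
Squaring chain: 140; never reaches −1, so base 4 is a Miller–Rabin witness that 299 is composite.

140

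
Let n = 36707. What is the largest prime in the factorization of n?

36707 = 11 · 3337
3337 = 47 · 71
71 is prime.
So 36707 = 11 · 47 · 71; the largest prime factor is 71.

71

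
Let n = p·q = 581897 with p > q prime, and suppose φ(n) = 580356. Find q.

659

φ(n) = (p−1)(q−1) = n − (p+q) + 1, so p + q = 581897 − 580356 + 1 = 1542.
p and q are the roots of t² − 1542t + 581897 = 0.
Discriminant: 1542² − 4·581897 = 2377764 − 2327588 = 50176; √50176 = 224.
q = (1542 − 224)/2 = 659, p = (1542 + 224)/2 = 883.
Check: 659 · 883 = 581897.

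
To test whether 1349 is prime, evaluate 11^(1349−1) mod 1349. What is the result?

11^1 ≡ 11 (mod 1349)
11^2 ≡ 11^2 = 121 ≡ 121 (mod 1349)
11^4 ≡ 121^2 = 14641 ≡ 1151 (mod 1349)
11^8 ≡ 1151^2 = 1324801 ≡ 83 (mod 1349)
11^16 ≡ 83^2 = 6889 ≡ 144 (mod 1349)
11^32 ≡ 144^2 = 20736 ≡ 501 (mod 1349)
11^64 ≡ 501^2 = 251001 ≡ 87 (mod 1349)
11^128 ≡ 87^2 = 7569 ≡ 824 (mod 1349)
11^256 ≡ 824^2 = 678976 ≡ 429 (mod 1349)
11^512 ≡ 429^2 = 184041 ≡ 577 (mod 1349)
11^1024 ≡ 577^2 = 332929 ≡ 1075 (mod 1349)
1348 = 1024 + 256 + 64 + 4 in binary powers of 2.
So 11^1348 ≡ 1075 · 429 · 87 · 1151 ≡ 1094 (mod 1349).
Since 1094 ≠ 1, base 11 is a Fermat witness: 1349 is composite.

1094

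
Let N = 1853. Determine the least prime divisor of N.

1853 is odd.
Digit sum 17, not divisible by 3.
Ends in 3: not divisible by 5.
7: 1853 = 7·264 + 5
11: 1853 = 11·168 + 5
13: 1853 = 13·142 + 7
17: 1853 = 17·109

17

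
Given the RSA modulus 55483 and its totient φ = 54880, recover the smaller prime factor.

113

φ(n) = (p−1)(q−1) = n − (p+q) + 1, so p + q = 55483 − 54880 + 1 = 604.
p and q are the roots of t² − 604t + 55483 = 0.
Discriminant: 604² − 4·55483 = 364816 − 221932 = 142884; √142884 = 378.
q = (604 − 378)/2 = 113, p = (604 + 378)/2 = 491.
Check: 113 · 491 = 55483.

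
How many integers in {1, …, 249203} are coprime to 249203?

230656

Factor: 249203 = 17 · 107 · 137.
φ(249203) = (17−1) · (107−1) · (137−1) = 16 · 106 · 136 = 230656.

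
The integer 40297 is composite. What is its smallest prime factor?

59

40297 is odd.
Digit sum 22, not divisible by 3.
Ends in 7: not divisible by 5.
7: 40297 = 7·5756 + 5
11: 40297 = 11·3663 + 4
13: 40297 = 13·3099 + 10
17: 40297 = 17·2370 + 7
19: 40297 = 19·2120 + 17
23: 40297 = 23·1752 + 1
29: 40297 = 29·1389 + 16
31: 40297 = 31·1299 + 28
37: 40297 = 37·1089 + 4
41: 40297 = 41·982 + 35
43: 40297 = 43·937 + 6
47: 40297 = 47·857 + 18
53: 40297 = 53·760 + 17
59: 40297 = 59·683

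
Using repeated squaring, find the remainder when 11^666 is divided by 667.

11^1 ≡ 11 (mod 667)
11^2 ≡ 11^2 = 121 ≡ 121 (mod 667)
11^4 ≡ 121^2 = 14641 ≡ 634 (mod 667)
11^8 ≡ 634^2 = 401956 ≡ 422 (mod 667)
11^16 ≡ 422^2 = 178084 ≡ 662 (mod 667)
11^32 ≡ 662^2 = 438244 ≡ 25 (mod 667)
11^64 ≡ 25^2 = 625 ≡ 625 (mod 667)
11^128 ≡ 625^2 = 390625 ≡ 430 (mod 667)
11^256 ≡ 430^2 = 184900 ≡ 141 (mod 667)
11^512 ≡ 141^2 = 19881 ≡ 538 (mod 667)
666 = 512 + 128 + 16 + 8 + 2 in binary powers of 2.
So 11^666 ≡ 538 · 430 · 662 · 422 · 121 ≡ 216 (mod 667).
Since 216 ≠ 1, base 11 is a Fermat witness: 667 is composite.

216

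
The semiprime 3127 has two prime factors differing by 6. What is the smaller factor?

53

Since p = q + 6, we have 3127 = q(q + 6), so q² + 6q − 3127 = 0.
Discriminant: 6² + 4·3127 = 36 + 12508 = 12544; √12544 = 112.
q = (−6 + 112)/2 = 53, and p = q + 6 = 59.
Check: 53 · 59 = 3127.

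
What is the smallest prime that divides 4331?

61

4331 is odd.
Digit sum 11, not divisible by 3.
Ends in 1: not divisible by 5.
7: 4331 = 7·618 + 5
11: 4331 = 11·393 + 8
13: 4331 = 13·333 + 2
17: 4331 = 17·254 + 13
19: 4331 = 19·227 + 18
23: 4331 = 23·188 + 7
29: 4331 = 29·149 + 10
31: 4331 = 31·139 + 22
37: 4331 = 37·117 + 2
41: 4331 = 41·105 + 26
43: 4331 = 43·100 + 31
47: 4331 = 47·92 + 7
53: 4331 = 53·81 + 38
59: 4331 = 59·73 + 24
61: 4331 = 61·71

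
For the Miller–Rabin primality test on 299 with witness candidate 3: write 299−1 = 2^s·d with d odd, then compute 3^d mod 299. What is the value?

299 − 1 = 298 = 2^1 · 149, so d = 149.
3^1 ≡ 3 (mod 299)
3^2 ≡ 3^2 = 9 ≡ 9 (mod 299)
3^4 ≡ 9^2 = 81 ≡ 81 (mod 299)
3^8 ≡ 81^2 = 6561 ≡ 282 (mod 299)
3^16 ≡ 282^2 = 79524 ≡ 289 (mod 299)
3^32 ≡ 289^2 = 83521 ≡ 100 (mod 299)
3^64 ≡ 100^2 = 10000 ≡ 133 (mod 299)
3^128 ≡ 133^2 = 17689 ≡ 48 (mod 299)
149 = 128 + 16 + 4 + 1 in binary powers of 2.
So 3^149 ≡ 48 · 289 · 81 · 3 ≡ 269 (mod 299).
Squaring chain: 269; never reaches −1, so base 3 is a Miller–Rabin witness that 299 is composite.

269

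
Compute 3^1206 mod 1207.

3^1 ≡ 3 (mod 1207)
3^2 ≡ 3^2 = 9 ≡ 9 (mod 1207)
3^4 ≡ 9^2 = 81 ≡ 81 (mod 1207)
3^8 ≡ 81^2 = 6561 ≡ 526 (mod 1207)
3^16 ≡ 526^2 = 276676 ≡ 273 (mod 1207)
3^32 ≡ 273^2 = 74529 ≡ 902 (mod 1207)
3^64 ≡ 902^2 = 813604 ≡ 86 (mod 1207)
3^128 ≡ 86^2 = 7396 ≡ 154 (mod 1207)
3^256 ≡ 154^2 = 23716 ≡ 783 (mod 1207)
3^512 ≡ 783^2 = 613089 ≡ 1140 (mod 1207)
3^1024 ≡ 1140^2 = 1299600 ≡ 868 (mod 1207)
1206 = 1024 + 128 + 32 + 16 + 4 + 2 in binary powers of 2.
So 3^1206 ≡ 868 · 154 · 902 · 273 · 81 · 9 ≡ 202 (mod 1207).
Since 202 ≠ 1, base 3 is a Fermat witness: 1207 is composite.

202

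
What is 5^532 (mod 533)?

5^1 ≡ 5 (mod 533)
5^2 ≡ 5^2 = 25 ≡ 25 (mod 533)
5^4 ≡ 25^2 = 625 ≡ 92 (mod 533)
5^8 ≡ 92^2 = 8464 ≡ 469 (mod 533)
5^16 ≡ 469^2 = 219961 ≡ 365 (mod 533)
5^32 ≡ 365^2 = 133225 ≡ 508 (mod 533)
5^64 ≡ 508^2 = 258064 ≡ 92 (mod 533)
5^128 ≡ 92^2 = 8464 ≡ 469 (mod 533)
5^256 ≡ 469^2 = 219961 ≡ 365 (mod 533)
5^512 ≡ 365^2 = 133225 ≡ 508 (mod 533)
532 = 512 + 16 + 4 in binary powers of 2.
So 5^532 ≡ 508 · 365 · 92 ≡ 508 (mod 533).
Since 508 ≠ 1, base 5 is a Fermat witness: 533 is composite.

508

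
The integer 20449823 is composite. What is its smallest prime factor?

61

20449823 is odd.
Digit sum 32, not divisible by 3.
Ends in 3: not divisible by 5.
7: 20449823 = 7·2921403 + 2
11: 20449823 = 11·1859074 + 9
13: 20449823 = 13·1573063 + 4
17: 20449823 = 17·1202930 + 13
19: 20449823 = 19·1076306 + 9
23: 20449823 = 23·889122 + 17
29: 20449823 = 29·705166 + 9
31: 20449823 = 31·659671 + 22
37: 20449823 = 37·552697 + 34
41: 20449823 = 41·498776 + 7
43: 20449823 = 43·475577 + 12
47: 20449823 = 47·435102 + 29
53: 20449823 = 53·385845 + 38
59: 20449823 = 59·346607 + 10
61: 20449823 = 61·335243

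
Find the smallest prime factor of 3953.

59

3953 is odd.
Digit sum 20, not divisible by 3.
Ends in 3: not divisible by 5.
7: 3953 = 7·564 + 5
11: 3953 = 11·359 + 4
13: 3953 = 13·304 + 1
17: 3953 = 17·232 + 9
19: 3953 = 19·208 + 1
23: 3953 = 23·171 + 20
29: 3953 = 29·136 + 9
31: 3953 = 31·127 + 16
37: 3953 = 37·106 + 31
41: 3953 = 41·96 + 17
43: 3953 = 43·91 + 40
47: 3953 = 47·84 + 5
53: 3953 = 53·74 + 31
59: 3953 = 59·67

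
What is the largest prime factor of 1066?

1066 = 2 · 533
533 = 13 · 41
41 is prime.
So 1066 = 2 · 13 · 41; the largest prime factor is 41.

41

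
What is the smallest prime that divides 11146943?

11146943 is odd.
Digit sum 29, not divisible by 3.
Ends in 3: not divisible by 5.
7: 11146943 = 7·1592420 + 3
11: 11146943 = 11·1013358 + 5
13: 11146943 = 13·857457 + 2
17: 11146943 = 17·655702 + 9
19: 11146943 = 19·586681 + 4
23: 11146943 = 23·484649 + 16
29: 11146943 = 29·384377 + 10
31: 11146943 = 31·359578 + 25
37: 11146943 = 37·301268 + 27
41: 11146943 = 41·271876 + 27
43: 11146943 = 43·259231 + 10
47: 11146943 = 47·237169

47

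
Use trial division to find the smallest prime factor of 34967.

73

34967 is odd.
Digit sum 29, not divisible by 3.
Ends in 7: not divisible by 5.
7: 34967 = 7·4995 + 2
11: 34967 = 11·3178 + 9
13: 34967 = 13·2689 + 10
17: 34967 = 17·2056 + 15
19: 34967 = 19·1840 + 7
23: 34967 = 23·1520 + 7
29: 34967 = 29·1205 + 22
31: 34967 = 31·1127 + 30
37: 34967 = 37·945 + 2
41: 34967 = 41·852 + 35
43: 34967 = 43·813 + 8
47: 34967 = 47·743 + 46
53: 34967 = 53·659 + 40
59: 34967 = 59·592 + 39
61: 34967 = 61·573 + 14
67: 34967 = 67·521 + 60
71: 34967 = 71·492 + 35
73: 34967 = 73·479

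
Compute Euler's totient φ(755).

Factor: 755 = 5 · 151.
φ(755) = (5−1) · (151−1) = 4 · 150 = 600.

600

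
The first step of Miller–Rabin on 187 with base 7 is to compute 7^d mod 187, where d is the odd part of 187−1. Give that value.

187 − 1 = 186 = 2^1 · 93, so d = 93.
7^1 ≡ 7 (mod 187)
7^2 ≡ 7^2 = 49 ≡ 49 (mod 187)
7^4 ≡ 49^2 = 2401 ≡ 157 (mod 187)
7^8 ≡ 157^2 = 24649 ≡ 152 (mod 187)
7^16 ≡ 152^2 = 23104 ≡ 103 (mod 187)
7^32 ≡ 103^2 = 10609 ≡ 137 (mod 187)
7^64 ≡ 137^2 = 18769 ≡ 69 (mod 187)
93 = 64 + 16 + 8 + 4 + 1 in binary powers of 2.
So 7^93 ≡ 69 · 103 · 152 · 157 · 7 ≡ 57 (mod 187).
Squaring chain: 57; never reaches −1, so base 7 is a Miller–Rabin witness that 187 is composite.

57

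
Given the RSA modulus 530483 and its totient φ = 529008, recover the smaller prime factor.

φ(n) = (p−1)(q−1) = n − (p+q) + 1, so p + q = 530483 − 529008 + 1 = 1476.
p and q are the roots of t² − 1476t + 530483 = 0.
Discriminant: 1476² − 4·530483 = 2178576 − 2121932 = 56644; √56644 = 238.
q = (1476 − 238)/2 = 619, p = (1476 + 238)/2 = 857.
Check: 619 · 857 = 530483.

619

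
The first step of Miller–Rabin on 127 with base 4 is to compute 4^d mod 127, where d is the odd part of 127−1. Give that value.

127 − 1 = 126 = 2^1 · 63, so d = 63.
4^1 ≡ 4 (mod 127)
4^2 ≡ 4^2 = 16 ≡ 16 (mod 127)
4^4 ≡ 16^2 = 256 ≡ 2 (mod 127)
4^8 ≡ 2^2 = 4 ≡ 4 (mod 127)
4^16 ≡ 4^2 = 16 ≡ 16 (mod 127)
4^32 ≡ 16^2 = 256 ≡ 2 (mod 127)
63 = 32 + 16 + 8 + 4 + 2 + 1 in binary powers of 2.
So 4^63 ≡ 2 · 16 · 4 · 2 · 16 · 4 ≡ 1 (mod 127).
Since 4^d ≡ 1 (mod 127), base 4 does not prove 127 composite.

1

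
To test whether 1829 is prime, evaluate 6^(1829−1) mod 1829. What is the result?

1823

6^1 ≡ 6 (mod 1829)
6^2 ≡ 6^2 = 36 ≡ 36 (mod 1829)
6^4 ≡ 36^2 = 1296 ≡ 1296 (mod 1829)
6^8 ≡ 1296^2 = 1679616 ≡ 594 (mod 1829)
6^16 ≡ 594^2 = 352836 ≡ 1668 (mod 1829)
6^32 ≡ 1668^2 = 2782224 ≡ 315 (mod 1829)
6^64 ≡ 315^2 = 99225 ≡ 459 (mod 1829)
6^128 ≡ 459^2 = 210681 ≡ 346 (mod 1829)
6^256 ≡ 346^2 = 119716 ≡ 831 (mod 1829)
6^512 ≡ 831^2 = 690561 ≡ 1028 (mod 1829)
6^1024 ≡ 1028^2 = 1056784 ≡ 1451 (mod 1829)
1828 = 1024 + 512 + 256 + 32 + 4 in binary powers of 2.
So 6^1828 ≡ 1451 · 1028 · 831 · 315 · 1296 ≡ 1823 (mod 1829).
Since 1823 ≠ 1, base 6 is a Fermat witness: 1829 is composite.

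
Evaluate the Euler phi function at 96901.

Factor: 96901 = 7 · 109 · 127.
φ(96901) = (7−1) · (109−1) · (127−1) = 6 · 108 · 126 = 81648.

81648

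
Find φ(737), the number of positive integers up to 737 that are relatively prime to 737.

660

Factor: 737 = 11 · 67.
φ(737) = (11−1) · (67−1) = 10 · 66 = 660.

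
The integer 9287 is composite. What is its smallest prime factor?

37

9287 is odd.
Digit sum 26, not divisible by 3.
Ends in 7: not divisible by 5.
7: 9287 = 7·1326 + 5
11: 9287 = 11·844 + 3
13: 9287 = 13·714 + 5
17: 9287 = 17·546 + 5
19: 9287 = 19·488 + 15
23: 9287 = 23·403 + 18
29: 9287 = 29·320 + 7
31: 9287 = 31·299 + 18
37: 9287 = 37·251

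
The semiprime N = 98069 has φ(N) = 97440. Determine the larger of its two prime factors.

349

φ(n) = (p−1)(q−1) = n − (p+q) + 1, so p + q = 98069 − 97440 + 1 = 630.
p and q are the roots of t² − 630t + 98069 = 0.
Discriminant: 630² − 4·98069 = 396900 − 392276 = 4624; √4624 = 68.
q = (630 − 68)/2 = 281, p = (630 + 68)/2 = 349.
Check: 281 · 349 = 98069.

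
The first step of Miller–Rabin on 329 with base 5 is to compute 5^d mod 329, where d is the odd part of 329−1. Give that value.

329 − 1 = 328 = 2^3 · 41, so d = 41.
5^1 ≡ 5 (mod 329)
5^2 ≡ 5^2 = 25 ≡ 25 (mod 329)
5^4 ≡ 25^2 = 625 ≡ 296 (mod 329)
5^8 ≡ 296^2 = 87616 ≡ 102 (mod 329)
5^16 ≡ 102^2 = 10404 ≡ 205 (mod 329)
5^32 ≡ 205^2 = 42025 ≡ 242 (mod 329)
41 = 32 + 8 + 1 in binary powers of 2.
So 5^41 ≡ 242 · 102 · 5 ≡ 45 (mod 329).
Squaring chain: 45 → 51 → 298; never reaches −1, so base 5 is a Miller–Rabin witness that 329 is composite.

45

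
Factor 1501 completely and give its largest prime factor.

79

1501 = 19 · 79
79 is prime.
So 1501 = 19 · 79; the largest prime factor is 79.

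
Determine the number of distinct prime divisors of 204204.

204204 = 2^2 · 51051
51051 = 3 · 17017
17017 = 7 · 2431
2431 = 11 · 221
221 = 13 · 17
204204 = 2^2 · 3 · 7 · 11 · 13 · 17, which has 6 distinct prime factors.

6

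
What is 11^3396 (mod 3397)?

699

11^1 ≡ 11 (mod 3397)
11^2 ≡ 11^2 = 121 ≡ 121 (mod 3397)
11^4 ≡ 121^2 = 14641 ≡ 1053 (mod 3397)
11^8 ≡ 1053^2 = 1108809 ≡ 1387 (mod 3397)
11^16 ≡ 1387^2 = 1923769 ≡ 1067 (mod 3397)
11^32 ≡ 1067^2 = 1138489 ≡ 494 (mod 3397)
11^64 ≡ 494^2 = 244036 ≡ 2849 (mod 3397)
11^128 ≡ 2849^2 = 8116801 ≡ 1368 (mod 3397)
11^256 ≡ 1368^2 = 1871424 ≡ 3074 (mod 3397)
11^512 ≡ 3074^2 = 9449476 ≡ 2419 (mod 3397)
11^1024 ≡ 2419^2 = 5851561 ≡ 1927 (mod 3397)
11^2048 ≡ 1927^2 = 3713329 ≡ 408 (mod 3397)
3396 = 2048 + 1024 + 256 + 64 + 4 in binary powers of 2.
So 11^3396 ≡ 408 · 1927 · 3074 · 2849 · 1053 ≡ 699 (mod 3397).
Since 699 ≠ 1, base 11 is a Fermat witness: 3397 is composite.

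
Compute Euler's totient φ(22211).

17928

Factor: 22211 = 7 · 19 · 167.
φ(22211) = (7−1) · (19−1) · (167−1) = 6 · 18 · 166 = 17928.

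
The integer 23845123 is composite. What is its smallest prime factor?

23845123 is odd.
Digit sum 28, not divisible by 3.
Ends in 3: not divisible by 5.
7: 23845123 = 7·3406446 + 1
11: 23845123 = 11·2167738 + 5
13: 23845123 = 13·1834240 + 3
17: 23845123 = 17·1402654 + 5
19: 23845123 = 19·1255006 + 9
23: 23845123 = 23·1036744 + 11
29: 23845123 = 29·822245 + 18
31: 23845123 = 31·769197 + 16
37: 23845123 = 37·644462 + 29
41: 23845123 = 41·581588 + 15
43: 23845123 = 43·554537 + 32
47: 23845123 = 47·507343 + 2
53: 23845123 = 53·449907 + 52
59: 23845123 = 59·404154 + 37
61: 23845123 = 61·390903 + 40
67: 23845123 = 67·355897 + 24
71: 23845123 = 71·335846 + 57
73: 23845123 = 73·326645 + 38
79: 23845123 = 79·301837

79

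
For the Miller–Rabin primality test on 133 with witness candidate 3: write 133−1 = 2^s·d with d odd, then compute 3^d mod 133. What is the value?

69

133 − 1 = 132 = 2^2 · 33, so d = 33.
3^1 ≡ 3 (mod 133)
3^2 ≡ 3^2 = 9 ≡ 9 (mod 133)
3^4 ≡ 9^2 = 81 ≡ 81 (mod 133)
3^8 ≡ 81^2 = 6561 ≡ 44 (mod 133)
3^16 ≡ 44^2 = 1936 ≡ 74 (mod 133)
3^32 ≡ 74^2 = 5476 ≡ 23 (mod 133)
33 = 32 + 1 in binary powers of 2.
So 3^33 ≡ 23 · 3 ≡ 69 (mod 133).
Squaring chain: 69 → 106; never reaches −1, so base 3 is a Miller–Rabin witness that 133 is composite.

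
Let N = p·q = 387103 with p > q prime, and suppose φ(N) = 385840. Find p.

φ(n) = (p−1)(q−1) = n − (p+q) + 1, so p + q = 387103 − 385840 + 1 = 1264.
p and q are the roots of t² − 1264t + 387103 = 0.
Discriminant: 1264² − 4·387103 = 1597696 − 1548412 = 49284; √49284 = 222.
q = (1264 − 222)/2 = 521, p = (1264 + 222)/2 = 743.
Check: 521 · 743 = 387103.

743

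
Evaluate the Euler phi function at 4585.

3120

Factor: 4585 = 5 · 7 · 131.
φ(4585) = (5−1) · (7−1) · (131−1) = 4 · 6 · 130 = 3120.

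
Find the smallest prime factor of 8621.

37

8621 is odd.
Digit sum 17, not divisible by 3.
Ends in 1: not divisible by 5.
7: 8621 = 7·1231 + 4
11: 8621 = 11·783 + 8
13: 8621 = 13·663 + 2
17: 8621 = 17·507 + 2
19: 8621 = 19·453 + 14
23: 8621 = 23·374 + 19
29: 8621 = 29·297 + 8
31: 8621 = 31·278 + 3
37: 8621 = 37·233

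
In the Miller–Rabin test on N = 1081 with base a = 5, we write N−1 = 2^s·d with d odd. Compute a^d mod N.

1081 − 1 = 1080 = 2^3 · 135, so d = 135.
5^1 ≡ 5 (mod 1081)
5^2 ≡ 5^2 = 25 ≡ 25 (mod 1081)
5^4 ≡ 25^2 = 625 ≡ 625 (mod 1081)
5^8 ≡ 625^2 = 390625 ≡ 384 (mod 1081)
5^16 ≡ 384^2 = 147456 ≡ 440 (mod 1081)
5^32 ≡ 440^2 = 193600 ≡ 101 (mod 1081)
5^64 ≡ 101^2 = 10201 ≡ 472 (mod 1081)
5^128 ≡ 472^2 = 222784 ≡ 98 (mod 1081)
135 = 128 + 4 + 2 + 1 in binary powers of 2.
So 5^135 ≡ 98 · 625 · 25 · 5 ≡ 608 (mod 1081).
Squaring chain: 608 → 1043 → 363; never reaches −1, so base 5 is a Miller–Rabin witness that 1081 is composite.

608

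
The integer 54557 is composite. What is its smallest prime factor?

89

54557 is odd.
Digit sum 26, not divisible by 3.
Ends in 7: not divisible by 5.
7: 54557 = 7·7793 + 6
11: 54557 = 11·4959 + 8
13: 54557 = 13·4196 + 9
17: 54557 = 17·3209 + 4
19: 54557 = 19·2871 + 8
23: 54557 = 23·2372 + 1
29: 54557 = 29·1881 + 8
31: 54557 = 31·1759 + 28
37: 54557 = 37·1474 + 19
41: 54557 = 41·1330 + 27
43: 54557 = 43·1268 + 33
47: 54557 = 47·1160 + 37
53: 54557 = 53·1029 + 20
59: 54557 = 59·924 + 41
61: 54557 = 61·894 + 23
67: 54557 = 67·814 + 19
71: 54557 = 71·768 + 29
73: 54557 = 73·747 + 26
79: 54557 = 79·690 + 47
83: 54557 = 83·657 + 26
89: 54557 = 89·613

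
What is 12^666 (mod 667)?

12^1 ≡ 12 (mod 667)
12^2 ≡ 12^2 = 144 ≡ 144 (mod 667)
12^4 ≡ 144^2 = 20736 ≡ 59 (mod 667)
12^8 ≡ 59^2 = 3481 ≡ 146 (mod 667)
12^16 ≡ 146^2 = 21316 ≡ 639 (mod 667)
12^32 ≡ 639^2 = 408321 ≡ 117 (mod 667)
12^64 ≡ 117^2 = 13689 ≡ 349 (mod 667)
12^128 ≡ 349^2 = 121801 ≡ 407 (mod 667)
12^256 ≡ 407^2 = 165649 ≡ 233 (mod 667)
12^512 ≡ 233^2 = 54289 ≡ 262 (mod 667)
666 = 512 + 128 + 16 + 8 + 2 in binary powers of 2.
So 12^666 ≡ 262 · 407 · 639 · 146 · 144 ≡ 492 (mod 667).
Since 492 ≠ 1, base 12 is a Fermat witness: 667 is composite.

492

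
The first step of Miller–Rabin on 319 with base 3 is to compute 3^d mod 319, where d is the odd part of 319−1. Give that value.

279

319 − 1 = 318 = 2^1 · 159, so d = 159.
3^1 ≡ 3 (mod 319)
3^2 ≡ 3^2 = 9 ≡ 9 (mod 319)
3^4 ≡ 9^2 = 81 ≡ 81 (mod 319)
3^8 ≡ 81^2 = 6561 ≡ 181 (mod 319)
3^16 ≡ 181^2 = 32761 ≡ 223 (mod 319)
3^32 ≡ 223^2 = 49729 ≡ 284 (mod 319)
3^64 ≡ 284^2 = 80656 ≡ 268 (mod 319)
3^128 ≡ 268^2 = 71824 ≡ 49 (mod 319)
159 = 128 + 16 + 8 + 4 + 2 + 1 in binary powers of 2.
So 3^159 ≡ 49 · 223 · 181 · 81 · 9 · 3 ≡ 279 (mod 319).
Squaring chain: 279; never reaches −1, so base 3 is a Miller–Rabin witness that 319 is composite.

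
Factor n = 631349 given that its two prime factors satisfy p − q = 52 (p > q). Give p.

Since p = q + 52, we have 631349 = q(q + 52), so q² + 52q − 631349 = 0.
Discriminant: 52² + 4·631349 = 2704 + 2525396 = 2528100; √2528100 = 1590.
q = (−52 + 1590)/2 = 769, and p = q + 52 = 821.
Check: 769 · 821 = 631349.

821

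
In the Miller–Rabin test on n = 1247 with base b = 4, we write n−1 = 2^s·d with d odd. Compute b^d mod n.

1247 − 1 = 1246 = 2^1 · 623, so d = 623.
4^1 ≡ 4 (mod 1247)
4^2 ≡ 4^2 = 16 ≡ 16 (mod 1247)
4^4 ≡ 16^2 = 256 ≡ 256 (mod 1247)
4^8 ≡ 256^2 = 65536 ≡ 692 (mod 1247)
4^16 ≡ 692^2 = 478864 ≡ 16 (mod 1247)
4^32 ≡ 16^2 = 256 ≡ 256 (mod 1247)
4^64 ≡ 256^2 = 65536 ≡ 692 (mod 1247)
4^128 ≡ 692^2 = 478864 ≡ 16 (mod 1247)
4^256 ≡ 16^2 = 256 ≡ 256 (mod 1247)
4^512 ≡ 256^2 = 65536 ≡ 692 (mod 1247)
623 = 512 + 64 + 32 + 8 + 4 + 2 + 1 in binary powers of 2.
So 4^623 ≡ 692 · 692 · 256 · 692 · 256 · 16 · 4 ≡ 173 (mod 1247).
Squaring chain: 173; never reaches −1, so base 4 is a Miller–Rabin witness that 1247 is composite.

173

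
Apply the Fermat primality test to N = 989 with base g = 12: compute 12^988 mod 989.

12^1 ≡ 12 (mod 989)
12^2 ≡ 12^2 = 144 ≡ 144 (mod 989)
12^4 ≡ 144^2 = 20736 ≡ 956 (mod 989)
12^8 ≡ 956^2 = 913936 ≡ 100 (mod 989)
12^16 ≡ 100^2 = 10000 ≡ 110 (mod 989)
12^32 ≡ 110^2 = 12100 ≡ 232 (mod 989)
12^64 ≡ 232^2 = 53824 ≡ 418 (mod 989)
12^128 ≡ 418^2 = 174724 ≡ 660 (mod 989)
12^256 ≡ 660^2 = 435600 ≡ 440 (mod 989)
12^512 ≡ 440^2 = 193600 ≡ 745 (mod 989)
988 = 512 + 256 + 128 + 64 + 16 + 8 + 4 in binary powers of 2.
So 12^988 ≡ 745 · 440 · 660 · 418 · 110 · 100 · 956 ≡ 418 (mod 989).
Since 418 ≠ 1, base 12 is a Fermat witness: 989 is composite.

418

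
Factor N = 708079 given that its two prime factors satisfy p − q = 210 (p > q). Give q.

743

Since p = q + 210, we have 708079 = q(q + 210), so q² + 210q − 708079 = 0.
Discriminant: 210² + 4·708079 = 44100 + 2832316 = 2876416; √2876416 = 1696.
q = (−210 + 1696)/2 = 743, and p = q + 210 = 953.
Check: 743 · 953 = 708079.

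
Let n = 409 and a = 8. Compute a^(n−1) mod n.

8^1 ≡ 8 (mod 409)
8^2 ≡ 8^2 = 64 ≡ 64 (mod 409)
8^4 ≡ 64^2 = 4096 ≡ 6 (mod 409)
8^8 ≡ 6^2 = 36 ≡ 36 (mod 409)
8^16 ≡ 36^2 = 1296 ≡ 69 (mod 409)
8^32 ≡ 69^2 = 4761 ≡ 262 (mod 409)
8^64 ≡ 262^2 = 68644 ≡ 341 (mod 409)
8^128 ≡ 341^2 = 116281 ≡ 125 (mod 409)
8^256 ≡ 125^2 = 15625 ≡ 83 (mod 409)
408 = 256 + 128 + 16 + 8 in binary powers of 2.
So 8^408 ≡ 83 · 125 · 69 · 36 ≡ 1 (mod 409).
Since the result is 1, base 8 gives no evidence that 409 is composite.

1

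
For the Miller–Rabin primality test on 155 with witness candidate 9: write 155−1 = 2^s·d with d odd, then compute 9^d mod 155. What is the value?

155 − 1 = 154 = 2^1 · 77, so d = 77.
9^1 ≡ 9 (mod 155)
9^2 ≡ 9^2 = 81 ≡ 81 (mod 155)
9^4 ≡ 81^2 = 6561 ≡ 51 (mod 155)
9^8 ≡ 51^2 = 2601 ≡ 121 (mod 155)
9^16 ≡ 121^2 = 14641 ≡ 71 (mod 155)
9^32 ≡ 71^2 = 5041 ≡ 81 (mod 155)
9^64 ≡ 81^2 = 6561 ≡ 51 (mod 155)
77 = 64 + 8 + 4 + 1 in binary powers of 2.
So 9^77 ≡ 51 · 121 · 51 · 9 ≡ 19 (mod 155).
Squaring chain: 19; never reaches −1, so base 9 is a Miller–Rabin witness that 155 is composite.

19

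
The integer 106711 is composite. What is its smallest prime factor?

106711 is odd.
Digit sum 16, not divisible by 3.
Ends in 1: not divisible by 5.
7: 106711 = 7·15244 + 3
11: 106711 = 11·9701

11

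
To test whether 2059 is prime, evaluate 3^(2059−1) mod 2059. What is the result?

289

3^1 ≡ 3 (mod 2059)
3^2 ≡ 3^2 = 9 ≡ 9 (mod 2059)
3^4 ≡ 9^2 = 81 ≡ 81 (mod 2059)
3^8 ≡ 81^2 = 6561 ≡ 384 (mod 2059)
3^16 ≡ 384^2 = 147456 ≡ 1267 (mod 2059)
3^32 ≡ 1267^2 = 1605289 ≡ 1328 (mod 2059)
3^64 ≡ 1328^2 = 1763584 ≡ 1080 (mod 2059)
3^128 ≡ 1080^2 = 1166400 ≡ 1006 (mod 2059)
3^256 ≡ 1006^2 = 1012036 ≡ 1067 (mod 2059)
3^512 ≡ 1067^2 = 1138489 ≡ 1921 (mod 2059)
3^1024 ≡ 1921^2 = 3690241 ≡ 513 (mod 2059)
3^2048 ≡ 513^2 = 263169 ≡ 1676 (mod 2059)
2058 = 2048 + 8 + 2 in binary powers of 2.
So 3^2058 ≡ 1676 · 384 · 9 ≡ 289 (mod 2059).
Since 289 ≠ 1, base 3 is a Fermat witness: 2059 is composite.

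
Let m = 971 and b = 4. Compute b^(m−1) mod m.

1

4^1 ≡ 4 (mod 971)
4^2 ≡ 4^2 = 16 ≡ 16 (mod 971)
4^4 ≡ 16^2 = 256 ≡ 256 (mod 971)
4^8 ≡ 256^2 = 65536 ≡ 479 (mod 971)
4^16 ≡ 479^2 = 229441 ≡ 285 (mod 971)
4^32 ≡ 285^2 = 81225 ≡ 632 (mod 971)
4^64 ≡ 632^2 = 399424 ≡ 343 (mod 971)
4^128 ≡ 343^2 = 117649 ≡ 158 (mod 971)
4^256 ≡ 158^2 = 24964 ≡ 689 (mod 971)
4^512 ≡ 689^2 = 474721 ≡ 873 (mod 971)
970 = 512 + 256 + 128 + 64 + 8 + 2 in binary powers of 2.
So 4^970 ≡ 873 · 689 · 158 · 343 · 479 · 16 ≡ 1 (mod 971).
Since the result is 1, base 4 gives no evidence that 971 is composite.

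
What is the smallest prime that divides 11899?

73

11899 is odd.
Digit sum 28, not divisible by 3.
Ends in 9: not divisible by 5.
7: 11899 = 7·1699 + 6
11: 11899 = 11·1081 + 8
13: 11899 = 13·915 + 4
17: 11899 = 17·699 + 16
19: 11899 = 19·626 + 5
23: 11899 = 23·517 + 8
29: 11899 = 29·410 + 9
31: 11899 = 31·383 + 26
37: 11899 = 37·321 + 22
41: 11899 = 41·290 + 9
43: 11899 = 43·276 + 31
47: 11899 = 47·253 + 8
53: 11899 = 53·224 + 27
59: 11899 = 59·201 + 40
61: 11899 = 61·195 + 4
67: 11899 = 67·177 + 40
71: 11899 = 71·167 + 42
73: 11899 = 73·163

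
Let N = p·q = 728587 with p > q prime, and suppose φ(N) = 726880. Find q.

φ(n) = (p−1)(q−1) = n − (p+q) + 1, so p + q = 728587 − 726880 + 1 = 1708.
p and q are the roots of t² − 1708t + 728587 = 0.
Discriminant: 1708² − 4·728587 = 2917264 − 2914348 = 2916; √2916 = 54.
q = (1708 − 54)/2 = 827, p = (1708 + 54)/2 = 881.
Check: 827 · 881 = 728587.

827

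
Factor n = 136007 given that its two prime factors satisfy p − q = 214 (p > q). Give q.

Since p = q + 214, we have 136007 = q(q + 214), so q² + 214q − 136007 = 0.
Discriminant: 214² + 4·136007 = 45796 + 544028 = 589824; √589824 = 768.
q = (−214 + 768)/2 = 277, and p = q + 214 = 491.
Check: 277 · 491 = 136007.

277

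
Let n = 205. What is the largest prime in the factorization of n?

41

205 = 5 · 41
41 is prime.
So 205 = 5 · 41; the largest prime factor is 41.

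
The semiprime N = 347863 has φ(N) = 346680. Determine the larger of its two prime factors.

φ(n) = (p−1)(q−1) = n − (p+q) + 1, so p + q = 347863 − 346680 + 1 = 1184.
p and q are the roots of t² − 1184t + 347863 = 0.
Discriminant: 1184² − 4·347863 = 1401856 − 1391452 = 10404; √10404 = 102.
q = (1184 − 102)/2 = 541, p = (1184 + 102)/2 = 643.
Check: 541 · 643 = 347863.

643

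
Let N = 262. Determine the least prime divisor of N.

262 is even: 2 divides it.

2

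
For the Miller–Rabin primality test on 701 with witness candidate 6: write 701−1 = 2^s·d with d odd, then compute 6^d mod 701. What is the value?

701 − 1 = 700 = 2^2 · 175, so d = 175.
6^1 ≡ 6 (mod 701)
6^2 ≡ 6^2 = 36 ≡ 36 (mod 701)
6^4 ≡ 36^2 = 1296 ≡ 595 (mod 701)
6^8 ≡ 595^2 = 354025 ≡ 20 (mod 701)
6^16 ≡ 20^2 = 400 ≡ 400 (mod 701)
6^32 ≡ 400^2 = 160000 ≡ 172 (mod 701)
6^64 ≡ 172^2 = 29584 ≡ 142 (mod 701)
6^128 ≡ 142^2 = 20164 ≡ 536 (mod 701)
175 = 128 + 32 + 8 + 4 + 2 + 1 in binary powers of 2.
So 6^175 ≡ 536 · 172 · 20 · 595 · 36 · 6 ≡ 700 (mod 701).
Since 6^d ≡ 700 (mod 701), base 6 does not prove 701 composite.

700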